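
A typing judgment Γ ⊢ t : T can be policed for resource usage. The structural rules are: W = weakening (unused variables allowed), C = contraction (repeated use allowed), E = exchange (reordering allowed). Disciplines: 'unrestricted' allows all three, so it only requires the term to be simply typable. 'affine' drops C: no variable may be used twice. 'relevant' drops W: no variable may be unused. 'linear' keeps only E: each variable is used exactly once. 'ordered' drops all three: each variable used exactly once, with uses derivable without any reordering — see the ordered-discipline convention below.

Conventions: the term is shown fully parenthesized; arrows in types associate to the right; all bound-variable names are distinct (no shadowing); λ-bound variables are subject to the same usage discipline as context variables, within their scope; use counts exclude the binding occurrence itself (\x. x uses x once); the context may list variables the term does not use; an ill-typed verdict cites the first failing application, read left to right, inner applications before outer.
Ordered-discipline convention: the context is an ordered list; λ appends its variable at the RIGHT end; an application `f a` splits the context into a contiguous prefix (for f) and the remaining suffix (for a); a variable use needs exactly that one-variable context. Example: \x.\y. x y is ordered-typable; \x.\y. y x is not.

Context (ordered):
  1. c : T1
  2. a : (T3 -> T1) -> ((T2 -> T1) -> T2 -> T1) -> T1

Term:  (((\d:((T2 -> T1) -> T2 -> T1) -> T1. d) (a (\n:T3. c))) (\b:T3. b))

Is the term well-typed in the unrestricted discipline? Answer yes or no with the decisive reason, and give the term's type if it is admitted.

no — a type mismatch blocks all five
counts: c: 1, a: 1, d (λ-bound): 1, n (λ-bound): 0, b (λ-bound): 1
order of uses: d, a, c, b
typing: ill-typed: an application expects (T2 -> T1) -> T2 -> T1 but receives T3 -> T3
summary: ordered ✗ | linear ✗ | affine ✗ | relevant ✗ | unrestricted ✗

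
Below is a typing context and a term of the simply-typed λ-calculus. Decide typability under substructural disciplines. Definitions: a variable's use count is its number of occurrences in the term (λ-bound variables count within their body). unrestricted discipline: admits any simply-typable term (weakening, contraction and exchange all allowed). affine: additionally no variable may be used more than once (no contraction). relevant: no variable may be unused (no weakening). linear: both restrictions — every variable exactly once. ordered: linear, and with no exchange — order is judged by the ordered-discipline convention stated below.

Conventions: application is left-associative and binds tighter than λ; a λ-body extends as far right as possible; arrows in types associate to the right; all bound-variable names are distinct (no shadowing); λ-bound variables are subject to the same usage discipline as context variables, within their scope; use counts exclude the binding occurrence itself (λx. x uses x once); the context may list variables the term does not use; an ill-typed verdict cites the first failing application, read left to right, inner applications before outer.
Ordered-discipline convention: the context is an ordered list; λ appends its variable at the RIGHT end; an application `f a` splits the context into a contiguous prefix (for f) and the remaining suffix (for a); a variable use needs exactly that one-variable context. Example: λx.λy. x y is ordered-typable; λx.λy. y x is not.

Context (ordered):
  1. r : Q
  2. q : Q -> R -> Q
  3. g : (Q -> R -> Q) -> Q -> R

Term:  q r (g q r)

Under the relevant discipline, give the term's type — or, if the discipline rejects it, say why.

term : Q
variable uses: r: 2×; q: 2×; g: 1×
uses in reading order: q, r, g, q, r
typing: well-typed — term : Q
per-discipline verdicts: ordered ✗, linear ✗, affine ✗, relevant ✓, unrestricted ✓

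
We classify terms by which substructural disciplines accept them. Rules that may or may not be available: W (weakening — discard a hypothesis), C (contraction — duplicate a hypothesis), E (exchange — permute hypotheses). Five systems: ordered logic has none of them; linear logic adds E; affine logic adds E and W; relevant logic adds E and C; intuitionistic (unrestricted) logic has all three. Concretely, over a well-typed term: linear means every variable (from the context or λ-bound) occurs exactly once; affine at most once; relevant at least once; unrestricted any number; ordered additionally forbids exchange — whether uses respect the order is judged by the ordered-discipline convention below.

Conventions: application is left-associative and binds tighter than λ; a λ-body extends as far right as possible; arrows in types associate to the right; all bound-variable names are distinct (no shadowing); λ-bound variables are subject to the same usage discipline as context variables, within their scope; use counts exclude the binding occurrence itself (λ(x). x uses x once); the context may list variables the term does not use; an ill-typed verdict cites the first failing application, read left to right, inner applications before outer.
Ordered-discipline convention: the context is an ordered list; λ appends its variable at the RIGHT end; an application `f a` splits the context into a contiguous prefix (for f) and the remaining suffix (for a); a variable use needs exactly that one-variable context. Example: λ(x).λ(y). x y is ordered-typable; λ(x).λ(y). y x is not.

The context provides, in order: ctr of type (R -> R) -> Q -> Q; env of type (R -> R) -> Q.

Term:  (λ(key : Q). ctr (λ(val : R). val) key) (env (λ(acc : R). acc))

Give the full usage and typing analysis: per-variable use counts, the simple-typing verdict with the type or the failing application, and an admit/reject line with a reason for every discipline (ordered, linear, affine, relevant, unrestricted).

variable uses: ctr=1, env=1, key [bound]=1, val [bound]=1, acc [bound]=1
use order (left to right): ctr, val, key, env, acc
typing: well-typed — term : Q
ordered ✓ (one use each (ctr, env, key, val, acc); ordered split holds)
linear ✓ (single use per variable (ctr, env, key, val, acc))
affine ✓ (at most one use each (ctr, env, key, val, acc))
relevant ✓ (every one of ctr, env, key, val, acc appears)
unrestricted ✓ (typability at Q is all that's needed)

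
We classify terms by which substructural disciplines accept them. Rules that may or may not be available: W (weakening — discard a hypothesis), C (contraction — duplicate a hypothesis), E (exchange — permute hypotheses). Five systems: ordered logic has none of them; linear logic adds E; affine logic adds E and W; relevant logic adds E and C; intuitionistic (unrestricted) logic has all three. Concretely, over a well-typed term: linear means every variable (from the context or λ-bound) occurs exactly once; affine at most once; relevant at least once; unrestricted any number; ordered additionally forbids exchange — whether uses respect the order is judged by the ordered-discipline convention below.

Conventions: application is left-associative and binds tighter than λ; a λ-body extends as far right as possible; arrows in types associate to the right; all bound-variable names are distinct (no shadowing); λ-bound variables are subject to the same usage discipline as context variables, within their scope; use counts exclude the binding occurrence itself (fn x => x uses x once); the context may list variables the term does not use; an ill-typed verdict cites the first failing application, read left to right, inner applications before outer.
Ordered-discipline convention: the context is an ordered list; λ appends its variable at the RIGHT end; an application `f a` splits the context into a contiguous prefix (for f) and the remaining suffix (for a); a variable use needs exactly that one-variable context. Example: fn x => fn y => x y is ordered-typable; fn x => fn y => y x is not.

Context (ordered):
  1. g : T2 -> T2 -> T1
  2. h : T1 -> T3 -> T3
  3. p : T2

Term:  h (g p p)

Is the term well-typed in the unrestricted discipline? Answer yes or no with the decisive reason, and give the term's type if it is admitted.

yes — well-typed at T3 -> T3; no restrictions here; term : T3 -> T3
usage: g ×1; h ×1; p ×2
left-to-right use order: h, g, p, p
typing: well-typed at T3 -> T3
per-discipline verdicts: ordered ✗, linear ✗, affine ✗, relevant ✓, unrestricted ✓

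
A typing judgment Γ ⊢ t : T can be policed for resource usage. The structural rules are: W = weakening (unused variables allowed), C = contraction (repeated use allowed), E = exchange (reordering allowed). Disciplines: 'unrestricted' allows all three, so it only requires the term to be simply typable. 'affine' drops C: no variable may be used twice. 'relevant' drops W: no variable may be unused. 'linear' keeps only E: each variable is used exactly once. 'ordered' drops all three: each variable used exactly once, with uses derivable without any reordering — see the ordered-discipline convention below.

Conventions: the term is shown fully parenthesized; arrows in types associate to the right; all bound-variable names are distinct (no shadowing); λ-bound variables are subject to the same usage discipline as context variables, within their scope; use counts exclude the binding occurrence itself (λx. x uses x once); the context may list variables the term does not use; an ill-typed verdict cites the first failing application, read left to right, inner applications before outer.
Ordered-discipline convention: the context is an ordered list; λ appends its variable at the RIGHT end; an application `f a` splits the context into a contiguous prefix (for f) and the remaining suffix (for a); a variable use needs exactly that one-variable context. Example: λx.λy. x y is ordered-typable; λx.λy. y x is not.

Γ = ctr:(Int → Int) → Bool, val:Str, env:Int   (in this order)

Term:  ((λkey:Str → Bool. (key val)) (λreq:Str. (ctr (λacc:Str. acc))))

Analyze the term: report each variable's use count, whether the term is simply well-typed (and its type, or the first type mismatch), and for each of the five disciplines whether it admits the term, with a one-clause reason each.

variable uses: ctr: 1×; val: 1×; env: 0×; key (λ-bound): 1×; req (λ-bound): 0×; acc (λ-bound): 1×
uses in reading order: key, val, ctr, acc
typing: ill-typed: an application expects Int → Int but receives Str → Str
ordered: ✗ — fails simple typing
linear: ✗ — a type mismatch blocks all five
affine: ✗ — the type mismatch rejects it
relevant: ✗ — not simply typable
unrestricted: ✗ — fails simple typing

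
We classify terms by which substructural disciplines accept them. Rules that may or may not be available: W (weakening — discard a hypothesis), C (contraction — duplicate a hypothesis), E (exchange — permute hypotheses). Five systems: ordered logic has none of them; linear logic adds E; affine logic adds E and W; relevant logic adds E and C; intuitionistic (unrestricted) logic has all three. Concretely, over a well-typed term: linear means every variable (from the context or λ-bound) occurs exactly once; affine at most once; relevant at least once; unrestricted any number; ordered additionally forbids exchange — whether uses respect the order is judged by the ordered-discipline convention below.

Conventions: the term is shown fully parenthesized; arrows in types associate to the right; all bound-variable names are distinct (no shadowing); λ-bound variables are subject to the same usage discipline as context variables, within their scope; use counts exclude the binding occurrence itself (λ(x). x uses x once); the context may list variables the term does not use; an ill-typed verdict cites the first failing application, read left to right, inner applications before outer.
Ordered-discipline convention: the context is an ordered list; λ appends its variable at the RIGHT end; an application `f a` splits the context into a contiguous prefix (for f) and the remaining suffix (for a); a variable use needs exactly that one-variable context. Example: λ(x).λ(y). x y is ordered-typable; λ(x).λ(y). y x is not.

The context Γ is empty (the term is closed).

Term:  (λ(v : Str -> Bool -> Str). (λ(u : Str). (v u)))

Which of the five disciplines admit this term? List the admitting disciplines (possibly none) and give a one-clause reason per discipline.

accepted by: ordered, linear, affine, relevant, unrestricted
use counts: v (λ-bound)=1, u (λ-bound)=1
uses in reading order: v, u
typing: well-typed — term : (Str -> Bool -> Str) -> Str -> Bool -> Str
ordered: ✓ — single-use (v, u), ordered derivation ok
linear: ✓ — exactly-once usage across v, u
affine: ✓ — v, u: no repeats, contraction unneeded
relevant: ✓ — at least one use each (v, u)
unrestricted: ✓ — typability at (Str -> Bool -> Str) -> Str -> Bool -> Str is all that's needed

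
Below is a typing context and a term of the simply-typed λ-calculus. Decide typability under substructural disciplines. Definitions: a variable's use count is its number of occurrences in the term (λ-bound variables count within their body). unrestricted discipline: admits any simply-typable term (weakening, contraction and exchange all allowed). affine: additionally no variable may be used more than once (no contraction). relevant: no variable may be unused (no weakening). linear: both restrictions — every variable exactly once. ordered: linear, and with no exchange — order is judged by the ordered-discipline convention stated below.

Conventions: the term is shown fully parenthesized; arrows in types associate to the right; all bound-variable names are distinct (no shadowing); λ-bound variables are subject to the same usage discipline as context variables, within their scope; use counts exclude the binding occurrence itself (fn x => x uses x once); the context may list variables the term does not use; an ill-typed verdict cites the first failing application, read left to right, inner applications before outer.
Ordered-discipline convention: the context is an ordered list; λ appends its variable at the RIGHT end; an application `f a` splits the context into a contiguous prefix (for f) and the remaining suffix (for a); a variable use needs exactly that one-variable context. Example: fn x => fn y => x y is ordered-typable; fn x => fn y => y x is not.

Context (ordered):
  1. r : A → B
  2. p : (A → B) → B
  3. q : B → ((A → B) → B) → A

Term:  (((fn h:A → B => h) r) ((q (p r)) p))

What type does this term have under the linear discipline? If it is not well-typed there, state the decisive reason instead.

not well-typed under linear — uses contraction: r ×2, p ×2
variable uses: r: 2; p: 2; q: 1; h (λ-bound): 1
order of uses: h, r, q, p, r, p
typing: well-typed at B
all disciplines: ordered ✗, linear ✗, affine ✗, relevant ✓, unrestricted ✓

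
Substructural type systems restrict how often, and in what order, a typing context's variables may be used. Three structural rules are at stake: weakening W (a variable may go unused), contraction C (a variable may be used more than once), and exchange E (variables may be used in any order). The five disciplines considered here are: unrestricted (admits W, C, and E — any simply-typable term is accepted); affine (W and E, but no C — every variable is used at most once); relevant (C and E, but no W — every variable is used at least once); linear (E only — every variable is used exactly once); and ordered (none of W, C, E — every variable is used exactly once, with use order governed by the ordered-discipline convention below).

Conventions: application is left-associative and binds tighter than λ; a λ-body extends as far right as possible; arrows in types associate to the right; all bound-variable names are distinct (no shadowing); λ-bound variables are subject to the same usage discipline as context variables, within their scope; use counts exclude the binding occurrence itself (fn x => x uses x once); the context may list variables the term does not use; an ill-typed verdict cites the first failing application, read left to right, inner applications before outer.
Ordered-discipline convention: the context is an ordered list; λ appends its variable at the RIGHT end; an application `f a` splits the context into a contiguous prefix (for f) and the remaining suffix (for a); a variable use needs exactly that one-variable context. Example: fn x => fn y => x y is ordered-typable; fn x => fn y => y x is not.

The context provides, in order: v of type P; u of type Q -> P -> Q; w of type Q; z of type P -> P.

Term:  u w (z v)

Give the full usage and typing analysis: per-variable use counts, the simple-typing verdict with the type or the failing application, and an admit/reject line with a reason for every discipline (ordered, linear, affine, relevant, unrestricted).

counts: v ×1; u ×1; w ×1; z ×1
uses in reading order: u, w, z, v
typing: well-typed at Q
ordered ✗ (no ordered split (uses run u, w, z, v))
linear ✓ (v, u, w, z: one use apiece)
affine ✓ (v, u, w, z: no repeats, contraction unneeded)
relevant ✓ (every one of v, u, w, z appears)
unrestricted ✓ (typability at Q is all that's needed)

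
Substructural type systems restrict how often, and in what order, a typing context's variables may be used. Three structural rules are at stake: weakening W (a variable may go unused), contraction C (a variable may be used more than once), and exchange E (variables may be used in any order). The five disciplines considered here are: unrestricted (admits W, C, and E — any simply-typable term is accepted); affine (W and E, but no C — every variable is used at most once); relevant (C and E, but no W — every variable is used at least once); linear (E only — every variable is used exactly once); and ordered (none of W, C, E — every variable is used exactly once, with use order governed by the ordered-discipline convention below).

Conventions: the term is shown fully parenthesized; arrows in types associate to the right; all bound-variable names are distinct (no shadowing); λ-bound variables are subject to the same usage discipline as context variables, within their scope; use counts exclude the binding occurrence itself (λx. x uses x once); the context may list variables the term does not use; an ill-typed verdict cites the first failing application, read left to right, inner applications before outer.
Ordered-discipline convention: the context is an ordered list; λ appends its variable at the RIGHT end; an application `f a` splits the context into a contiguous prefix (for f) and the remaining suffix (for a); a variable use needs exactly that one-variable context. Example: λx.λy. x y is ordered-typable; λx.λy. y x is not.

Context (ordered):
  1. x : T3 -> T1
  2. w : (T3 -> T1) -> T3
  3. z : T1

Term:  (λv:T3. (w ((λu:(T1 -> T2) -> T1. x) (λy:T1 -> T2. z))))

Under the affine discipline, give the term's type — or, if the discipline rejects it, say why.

term : T3 -> T3
usage: x: 1, w: 1, z: 1, v (λ-bound): 0, u (λ-bound): 0, y (λ-bound): 0
left-to-right use order: w, x, z
typing: ✓ — T3 -> T3
per-discipline verdicts: ordered ✗, linear ✗, affine ✓, relevant ✗, unrestricted ✓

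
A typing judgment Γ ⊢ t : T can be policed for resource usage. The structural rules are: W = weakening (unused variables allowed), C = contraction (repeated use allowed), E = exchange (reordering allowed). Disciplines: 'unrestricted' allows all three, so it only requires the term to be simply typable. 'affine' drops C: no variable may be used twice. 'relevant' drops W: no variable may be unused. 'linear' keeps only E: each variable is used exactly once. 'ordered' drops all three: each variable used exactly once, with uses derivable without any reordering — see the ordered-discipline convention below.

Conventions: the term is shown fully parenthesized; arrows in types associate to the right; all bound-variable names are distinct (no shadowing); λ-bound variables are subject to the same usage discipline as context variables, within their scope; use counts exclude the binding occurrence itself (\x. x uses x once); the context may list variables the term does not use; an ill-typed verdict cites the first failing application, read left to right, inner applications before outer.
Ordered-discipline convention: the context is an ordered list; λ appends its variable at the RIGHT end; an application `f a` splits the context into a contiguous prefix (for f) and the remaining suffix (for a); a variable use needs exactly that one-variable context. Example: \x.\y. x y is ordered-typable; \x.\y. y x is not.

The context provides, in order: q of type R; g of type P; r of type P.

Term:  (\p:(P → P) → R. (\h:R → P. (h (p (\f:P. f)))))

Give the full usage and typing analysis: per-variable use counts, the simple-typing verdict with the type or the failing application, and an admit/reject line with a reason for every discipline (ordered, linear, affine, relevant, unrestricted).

use counts: q=0; g=0; r=0; p [bound]=1; h [bound]=1; f [bound]=1
order of uses: h, p, f
typing: well-typed — term : ((P → P) → R) → (R → P) → P
ordered: ✗ — unused: q, g, r — weakening required
linear: ✗ — unused: q, g, r — weakening required
affine: ✓ — no duplicate uses among q, g, r, p, h, f
relevant: ✗ — unused: q, g, r — weakening required
unrestricted: ✓ — simply typable at ((P → P) → R) → (R → P) → P; W, C, E all held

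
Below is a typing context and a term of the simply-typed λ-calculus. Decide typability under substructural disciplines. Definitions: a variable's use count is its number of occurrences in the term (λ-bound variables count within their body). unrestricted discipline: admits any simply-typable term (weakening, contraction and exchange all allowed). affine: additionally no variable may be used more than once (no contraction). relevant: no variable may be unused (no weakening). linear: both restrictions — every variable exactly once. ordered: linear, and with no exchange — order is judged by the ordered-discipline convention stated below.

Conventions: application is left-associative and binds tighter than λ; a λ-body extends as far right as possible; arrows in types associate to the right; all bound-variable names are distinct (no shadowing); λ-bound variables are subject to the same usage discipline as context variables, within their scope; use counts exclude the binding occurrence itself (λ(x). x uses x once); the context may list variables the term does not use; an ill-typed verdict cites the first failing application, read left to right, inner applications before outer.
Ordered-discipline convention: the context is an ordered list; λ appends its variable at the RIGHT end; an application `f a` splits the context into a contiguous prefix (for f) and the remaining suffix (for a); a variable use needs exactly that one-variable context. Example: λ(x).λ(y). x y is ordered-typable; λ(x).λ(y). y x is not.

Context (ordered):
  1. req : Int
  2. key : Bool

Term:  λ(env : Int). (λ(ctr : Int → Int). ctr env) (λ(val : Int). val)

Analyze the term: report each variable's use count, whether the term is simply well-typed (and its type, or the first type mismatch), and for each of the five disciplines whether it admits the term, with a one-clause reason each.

variable uses: req=0, key=0, env [bound]=1, ctr [bound]=1, val [bound]=1
use order (left to right): ctr, env, val
typing: well-typed at Int → Int
ordered ✗ (req, key left unused)
linear ✗ (req, key left unused)
affine ✓ (none of req, key, env, ctr, val used more than once)
relevant ✗ (req, key left unused)
unrestricted ✓ (well-typed at Int → Int; no restrictions here)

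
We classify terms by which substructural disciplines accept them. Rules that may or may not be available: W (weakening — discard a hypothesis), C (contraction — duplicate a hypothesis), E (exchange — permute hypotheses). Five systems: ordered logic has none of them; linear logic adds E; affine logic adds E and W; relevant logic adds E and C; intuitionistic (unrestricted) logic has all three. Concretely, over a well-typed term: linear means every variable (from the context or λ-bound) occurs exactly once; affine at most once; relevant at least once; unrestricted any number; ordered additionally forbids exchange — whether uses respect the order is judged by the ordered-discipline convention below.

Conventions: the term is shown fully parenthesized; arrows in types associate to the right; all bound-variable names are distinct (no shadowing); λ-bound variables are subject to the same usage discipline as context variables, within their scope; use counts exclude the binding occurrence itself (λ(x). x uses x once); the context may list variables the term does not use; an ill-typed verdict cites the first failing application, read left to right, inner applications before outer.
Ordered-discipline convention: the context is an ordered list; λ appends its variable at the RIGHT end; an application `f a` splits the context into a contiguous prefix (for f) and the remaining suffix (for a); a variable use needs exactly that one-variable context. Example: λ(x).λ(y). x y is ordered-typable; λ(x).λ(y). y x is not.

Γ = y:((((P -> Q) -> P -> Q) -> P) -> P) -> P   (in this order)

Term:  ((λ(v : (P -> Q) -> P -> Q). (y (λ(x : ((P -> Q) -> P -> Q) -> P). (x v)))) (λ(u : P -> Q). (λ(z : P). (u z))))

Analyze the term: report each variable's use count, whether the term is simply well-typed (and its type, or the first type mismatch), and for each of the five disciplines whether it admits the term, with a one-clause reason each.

usage: y=1; v (bound)=1; x (bound)=1; u (bound)=1; z (bound)=1
left-to-right use order: y, x, v, u, z
typing: well-typed at P
ordered: ✗, use order y, x, v, u, z needs exchange
linear: ✓, each of y, v, x, u, z used exactly once
affine: ✓, none of y, v, x, u, z used more than once
relevant: ✓, y, v, x, u, z: all used, weakening unneeded
unrestricted: ✓, simply typable at P; W, C, E all held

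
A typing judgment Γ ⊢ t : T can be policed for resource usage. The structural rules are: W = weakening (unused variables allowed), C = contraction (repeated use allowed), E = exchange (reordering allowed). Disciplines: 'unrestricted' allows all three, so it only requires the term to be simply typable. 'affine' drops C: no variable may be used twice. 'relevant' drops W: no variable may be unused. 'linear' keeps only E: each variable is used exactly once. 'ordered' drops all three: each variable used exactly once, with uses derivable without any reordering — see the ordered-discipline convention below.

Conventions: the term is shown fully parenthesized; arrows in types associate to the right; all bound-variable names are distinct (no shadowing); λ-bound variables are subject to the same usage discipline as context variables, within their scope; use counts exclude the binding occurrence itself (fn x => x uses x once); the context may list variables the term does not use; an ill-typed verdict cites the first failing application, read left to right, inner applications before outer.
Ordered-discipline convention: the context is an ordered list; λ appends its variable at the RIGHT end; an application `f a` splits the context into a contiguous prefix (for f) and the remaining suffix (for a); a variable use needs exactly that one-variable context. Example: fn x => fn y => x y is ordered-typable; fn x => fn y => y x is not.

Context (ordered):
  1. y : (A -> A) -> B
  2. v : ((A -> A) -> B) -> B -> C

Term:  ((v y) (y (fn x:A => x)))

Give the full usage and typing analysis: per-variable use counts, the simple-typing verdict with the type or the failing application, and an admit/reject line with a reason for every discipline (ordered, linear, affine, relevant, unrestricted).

counts: y: 2; v: 1; x [bound]: 1
order of uses: v, y, y, x
typing: ✓ — C
ordered: ✗, repeated use of y ×2
linear: ✗, repeated use of y ×2
affine: ✗, repeated use of y ×2
relevant: ✓, y, v, x: all used, weakening unneeded
unrestricted: ✓, typability at C is all that's needed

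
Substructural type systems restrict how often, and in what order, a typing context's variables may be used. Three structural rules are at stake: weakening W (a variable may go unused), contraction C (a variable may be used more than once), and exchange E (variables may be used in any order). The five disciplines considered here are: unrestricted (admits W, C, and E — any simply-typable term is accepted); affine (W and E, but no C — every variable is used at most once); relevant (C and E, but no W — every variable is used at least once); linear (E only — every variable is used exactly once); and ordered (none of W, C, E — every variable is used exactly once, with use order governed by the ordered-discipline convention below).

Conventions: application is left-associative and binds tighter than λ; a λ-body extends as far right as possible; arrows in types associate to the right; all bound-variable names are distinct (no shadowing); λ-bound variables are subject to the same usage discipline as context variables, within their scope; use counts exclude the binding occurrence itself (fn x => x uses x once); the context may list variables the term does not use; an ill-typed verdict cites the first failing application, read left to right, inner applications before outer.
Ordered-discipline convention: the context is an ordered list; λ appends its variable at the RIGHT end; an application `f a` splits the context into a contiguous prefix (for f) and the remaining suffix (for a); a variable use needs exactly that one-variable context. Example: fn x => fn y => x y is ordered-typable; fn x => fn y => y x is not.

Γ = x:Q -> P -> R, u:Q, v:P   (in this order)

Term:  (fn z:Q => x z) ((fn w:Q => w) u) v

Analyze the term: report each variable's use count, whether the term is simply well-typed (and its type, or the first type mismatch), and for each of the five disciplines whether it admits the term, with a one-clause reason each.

usage: x ×1, u ×1, v ×1, z [bound] ×1, w [bound] ×1
order of uses: x, z, w, u, v
typing: well-typed — term : R
ordered ✓ (one use each (x, u, v, z, w); ordered split holds)
linear ✓ (exactly-once usage across x, u, v, z, w)
affine ✓ (no duplicate uses among x, u, v, z, w)
relevant ✓ (every one of x, u, v, z, w appears)
unrestricted ✓ (typability at R is all that's needed)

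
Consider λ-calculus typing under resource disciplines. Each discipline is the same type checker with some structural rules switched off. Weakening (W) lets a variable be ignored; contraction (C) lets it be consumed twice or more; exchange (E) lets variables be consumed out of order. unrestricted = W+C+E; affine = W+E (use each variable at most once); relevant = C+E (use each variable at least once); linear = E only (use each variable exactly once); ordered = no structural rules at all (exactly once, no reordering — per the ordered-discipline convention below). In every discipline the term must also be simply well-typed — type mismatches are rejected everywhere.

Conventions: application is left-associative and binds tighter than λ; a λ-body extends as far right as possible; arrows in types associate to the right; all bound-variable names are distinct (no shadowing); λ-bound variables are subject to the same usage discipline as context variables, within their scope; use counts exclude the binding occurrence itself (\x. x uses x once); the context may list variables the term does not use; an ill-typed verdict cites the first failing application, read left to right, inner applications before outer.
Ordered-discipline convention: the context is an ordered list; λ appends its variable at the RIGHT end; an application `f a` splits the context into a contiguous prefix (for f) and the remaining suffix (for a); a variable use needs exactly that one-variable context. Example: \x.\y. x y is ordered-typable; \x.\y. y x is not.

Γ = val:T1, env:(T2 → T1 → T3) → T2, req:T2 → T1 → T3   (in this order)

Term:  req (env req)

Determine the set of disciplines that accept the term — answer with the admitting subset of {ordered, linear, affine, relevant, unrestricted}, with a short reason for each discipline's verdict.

admitted in: unrestricted
counts: val: 0×, env: 1×, req: 2×
use order (left to right): req, env, req
typing: ✓ — T1 → T3
ordered ✗ (uses contraction: req ×2; needs weakening: val unused)
linear ✗ (uses contraction: req ×2; needs weakening: val unused)
affine ✗ (uses contraction: req ×2)
relevant ✗ (needs weakening: val unused)
unrestricted ✓ (simply typable at T1 → T3; W, C, E all held)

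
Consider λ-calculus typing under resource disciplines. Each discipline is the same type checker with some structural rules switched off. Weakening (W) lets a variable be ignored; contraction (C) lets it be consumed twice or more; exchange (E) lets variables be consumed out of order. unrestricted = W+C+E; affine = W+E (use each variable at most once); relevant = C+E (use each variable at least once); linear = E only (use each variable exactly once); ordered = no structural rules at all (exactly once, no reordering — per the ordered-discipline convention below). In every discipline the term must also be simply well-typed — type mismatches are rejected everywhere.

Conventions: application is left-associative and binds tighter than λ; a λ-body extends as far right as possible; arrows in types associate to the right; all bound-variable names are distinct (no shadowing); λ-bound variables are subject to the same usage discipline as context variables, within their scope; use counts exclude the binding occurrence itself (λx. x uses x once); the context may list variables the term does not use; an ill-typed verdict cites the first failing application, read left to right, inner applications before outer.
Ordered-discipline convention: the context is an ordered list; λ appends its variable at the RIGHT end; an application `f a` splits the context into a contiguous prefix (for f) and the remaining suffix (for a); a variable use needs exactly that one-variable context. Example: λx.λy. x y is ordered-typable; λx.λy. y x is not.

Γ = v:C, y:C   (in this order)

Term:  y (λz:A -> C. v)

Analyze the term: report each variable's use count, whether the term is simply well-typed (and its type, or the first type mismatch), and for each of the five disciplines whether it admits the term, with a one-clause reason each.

variable uses: v: 1; y: 1; z [bound]: 0
use order (left to right): y, v
typing: ill-typed: can't apply a value of type C
ordered: ✗ — fails simple typing
linear: ✗ — a type mismatch blocks all five
affine: ✗ — the type mismatch rejects it
relevant: ✗ — not simply typable
unrestricted: ✗ — fails simple typing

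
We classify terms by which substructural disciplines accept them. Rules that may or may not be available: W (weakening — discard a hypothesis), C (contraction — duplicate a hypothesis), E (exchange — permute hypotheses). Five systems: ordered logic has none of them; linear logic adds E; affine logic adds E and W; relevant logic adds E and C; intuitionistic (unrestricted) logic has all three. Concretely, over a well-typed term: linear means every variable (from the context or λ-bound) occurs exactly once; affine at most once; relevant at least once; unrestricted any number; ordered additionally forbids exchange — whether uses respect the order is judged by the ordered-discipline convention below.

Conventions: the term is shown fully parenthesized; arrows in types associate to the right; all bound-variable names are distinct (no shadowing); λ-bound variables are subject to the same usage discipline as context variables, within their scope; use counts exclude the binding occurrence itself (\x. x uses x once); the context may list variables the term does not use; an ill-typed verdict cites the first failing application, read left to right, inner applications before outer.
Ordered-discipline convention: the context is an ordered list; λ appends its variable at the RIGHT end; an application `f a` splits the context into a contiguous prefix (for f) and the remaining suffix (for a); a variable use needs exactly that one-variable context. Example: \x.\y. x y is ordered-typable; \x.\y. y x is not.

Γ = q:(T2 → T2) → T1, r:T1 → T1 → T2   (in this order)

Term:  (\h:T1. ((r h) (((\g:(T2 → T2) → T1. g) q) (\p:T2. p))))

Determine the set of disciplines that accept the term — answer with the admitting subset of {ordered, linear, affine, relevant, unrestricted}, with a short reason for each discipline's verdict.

accepted by: linear, affine, relevant, unrestricted
usage: q: 1, r: 1, h (λ-bound): 1, g (λ-bound): 1, p (λ-bound): 1
left-to-right use order: r, h, g, q, p
typing: well-typed at T1 → T2
ordered: ✗, needs exchange: uses follow r, h, g, q, p
linear: ✓, single use per variable (q, r, h, g, p)
affine: ✓, no duplicate uses among q, r, h, g, p
relevant: ✓, q, r, h, g, p: all used, weakening unneeded
unrestricted: ✓, typability at T1 → T2 is all that's needed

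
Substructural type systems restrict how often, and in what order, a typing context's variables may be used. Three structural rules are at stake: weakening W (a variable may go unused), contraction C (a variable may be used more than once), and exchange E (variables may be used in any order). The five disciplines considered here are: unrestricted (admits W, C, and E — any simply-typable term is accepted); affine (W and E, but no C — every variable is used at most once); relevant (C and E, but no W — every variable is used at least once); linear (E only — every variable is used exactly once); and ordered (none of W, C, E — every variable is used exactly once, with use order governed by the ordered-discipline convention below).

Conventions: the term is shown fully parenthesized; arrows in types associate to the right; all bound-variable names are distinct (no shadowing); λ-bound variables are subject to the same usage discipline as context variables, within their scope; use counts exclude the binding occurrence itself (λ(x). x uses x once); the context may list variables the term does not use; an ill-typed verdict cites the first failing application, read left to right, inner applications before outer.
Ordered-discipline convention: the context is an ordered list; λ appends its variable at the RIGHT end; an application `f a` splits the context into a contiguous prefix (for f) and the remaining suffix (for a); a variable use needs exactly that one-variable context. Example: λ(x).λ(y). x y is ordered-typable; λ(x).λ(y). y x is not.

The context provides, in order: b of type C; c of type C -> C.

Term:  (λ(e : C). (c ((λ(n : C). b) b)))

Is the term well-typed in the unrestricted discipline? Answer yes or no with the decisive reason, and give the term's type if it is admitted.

yes — typability at C -> C is all that's needed; term : C -> C
usage: b ×2, c ×1, e (bound) ×0, n (bound) ×0
uses in reading order: c, b, b
typing: the term checks, with type C -> C
all disciplines: ordered ✗ | linear ✗ | affine ✗ | relevant ✗ | unrestricted ✓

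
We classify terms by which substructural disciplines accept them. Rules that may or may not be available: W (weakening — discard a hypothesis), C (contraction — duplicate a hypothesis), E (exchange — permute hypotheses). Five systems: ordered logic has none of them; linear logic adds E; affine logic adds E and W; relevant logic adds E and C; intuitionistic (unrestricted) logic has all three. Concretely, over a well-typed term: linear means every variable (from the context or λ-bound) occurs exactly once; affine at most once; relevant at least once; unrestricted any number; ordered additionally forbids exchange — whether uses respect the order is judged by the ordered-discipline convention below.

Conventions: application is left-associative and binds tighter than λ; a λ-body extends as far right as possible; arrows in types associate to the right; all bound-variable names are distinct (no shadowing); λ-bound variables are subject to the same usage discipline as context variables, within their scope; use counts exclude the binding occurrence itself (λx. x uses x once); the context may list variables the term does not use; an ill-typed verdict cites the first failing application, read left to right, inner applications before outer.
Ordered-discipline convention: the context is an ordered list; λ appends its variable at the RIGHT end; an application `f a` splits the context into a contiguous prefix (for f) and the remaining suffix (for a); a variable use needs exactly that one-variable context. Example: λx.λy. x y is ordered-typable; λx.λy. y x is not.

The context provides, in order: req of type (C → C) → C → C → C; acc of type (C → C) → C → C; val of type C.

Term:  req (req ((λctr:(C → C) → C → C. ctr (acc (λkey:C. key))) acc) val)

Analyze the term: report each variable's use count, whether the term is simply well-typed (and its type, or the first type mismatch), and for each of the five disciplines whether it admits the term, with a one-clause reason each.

usage: req=2, acc=2, val=1, ctr (bound)=1, key (bound)=1
uses in reading order: req, req, ctr, acc, key, acc, val
typing: well-typed — term : C → C → C
ordered ✗ (needs contraction — req ×2, acc ×2)
linear ✗ (needs contraction — req ×2, acc ×2)
affine ✗ (needs contraction — req ×2, acc ×2)
relevant ✓ (req, acc, val, ctr, key: all used, weakening unneeded)
unrestricted ✓ (simply typable at C → C → C; W, C, E all held)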